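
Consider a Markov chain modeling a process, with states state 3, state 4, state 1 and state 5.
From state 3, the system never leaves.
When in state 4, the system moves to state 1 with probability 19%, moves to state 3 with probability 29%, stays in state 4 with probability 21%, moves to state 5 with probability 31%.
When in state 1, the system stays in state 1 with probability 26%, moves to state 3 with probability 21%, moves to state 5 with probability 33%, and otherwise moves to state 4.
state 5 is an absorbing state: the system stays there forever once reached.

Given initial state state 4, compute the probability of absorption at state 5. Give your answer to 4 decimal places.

Let h(s) be the probability of absorption at state 5 starting from transient state s. Then h(state 5) = 1 and h(state 3) = 0. By first-step analysis:
h(state 4) = 0.29·0 + 0.21·h(state 4) + 0.19·h(state 1) + 0.31·1
h(state 1) = 0.21·0 + 0.2·h(state 4) + 0.26·h(state 1) + 0.33·1
Solving: h(state 4) = 0.5344, h(state 1) = 0.5904.
Starting from state 4, the probability is 0.5344.

0.5344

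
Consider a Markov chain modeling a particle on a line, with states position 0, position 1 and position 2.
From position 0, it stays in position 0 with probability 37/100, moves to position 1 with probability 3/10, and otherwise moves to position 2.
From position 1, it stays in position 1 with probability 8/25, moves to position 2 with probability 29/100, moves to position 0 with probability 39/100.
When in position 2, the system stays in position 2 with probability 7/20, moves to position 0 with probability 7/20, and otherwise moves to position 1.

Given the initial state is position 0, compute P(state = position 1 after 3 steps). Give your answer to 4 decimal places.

0.3061

Propagate the distribution vector 3 steps from position 0.
After 0 steps: (1.0000, 0.0000, 0.0000)
After 1 step: (0.3700, 0.3000, 0.3300)
After 2 steps: (0.3694, 0.3060, 0.3246)
After 3 steps: (0.3696, 0.3061, 0.3243)
P(in position 1 after 3 steps) = 0.3061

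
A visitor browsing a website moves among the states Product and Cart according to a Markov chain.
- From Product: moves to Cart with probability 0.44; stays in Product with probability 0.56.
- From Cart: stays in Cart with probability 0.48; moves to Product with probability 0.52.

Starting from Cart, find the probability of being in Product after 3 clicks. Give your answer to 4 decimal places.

Propagate the distribution vector 3 clicks from Cart.
After 0 clicks: (0.0000, 1.0000)
After 1 click: (0.5200, 0.4800)
After 2 clicks: (0.5408, 0.4592)
After 3 clicks: (0.5416, 0.4584)
P(in Product after 3 clicks) = 0.5416

0.5416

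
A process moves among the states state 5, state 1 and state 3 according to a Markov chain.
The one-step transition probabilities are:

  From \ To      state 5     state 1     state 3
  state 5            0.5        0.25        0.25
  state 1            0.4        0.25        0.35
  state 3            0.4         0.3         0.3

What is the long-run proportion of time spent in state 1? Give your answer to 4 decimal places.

0.2646

Let the stationary distribution be π with π = πP and π_1 + π_2 + π_3 = 1.
π_1 = 0.5·π_1 + 0.4·π_2 + 0.4·π_3
π_2 = 0.25·π_1 + 0.25·π_2 + 0.3·π_3
Solving with the normalization constraint gives π = (0.4444, 0.2646, 0.2910).
So the stationary probability of state 1 is 0.2646.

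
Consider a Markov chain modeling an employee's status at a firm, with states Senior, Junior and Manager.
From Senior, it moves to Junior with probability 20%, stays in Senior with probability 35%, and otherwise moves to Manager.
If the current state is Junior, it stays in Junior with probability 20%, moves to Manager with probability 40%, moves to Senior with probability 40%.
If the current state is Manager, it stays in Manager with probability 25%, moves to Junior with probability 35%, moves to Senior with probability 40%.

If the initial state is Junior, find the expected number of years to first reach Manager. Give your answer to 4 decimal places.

2.3864

Let t(s) be the expected number of years to first reach Manager from state s, with t(Manager) = 0. Conditioning on the first year:
t(Senior) = 1 + 0.35·t(Senior) + 0.2·t(Junior)
t(Junior) = 1 + 0.4·t(Senior) + 0.2·t(Junior)
Solving: t(Senior) = 2.2727, t(Junior) = 2.3864.
Expected years from Junior to Manager: 2.3864.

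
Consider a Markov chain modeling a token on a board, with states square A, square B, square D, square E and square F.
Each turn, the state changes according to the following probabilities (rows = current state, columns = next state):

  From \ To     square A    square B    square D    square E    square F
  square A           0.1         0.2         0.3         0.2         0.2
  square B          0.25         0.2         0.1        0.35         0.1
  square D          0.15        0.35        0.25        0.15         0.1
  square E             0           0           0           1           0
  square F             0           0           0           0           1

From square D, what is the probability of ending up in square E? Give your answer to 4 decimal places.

0.6476

Let h(s) be the probability of absorption at square E starting from transient state s. Then h(square E) = 1 and h(square F) = 0. By first-step analysis:
h(square A) = 0.1·h(square A) + 0.2·h(square B) + 0.3·h(square D) + 0.2·1 + 0.2·0
h(square B) = 0.25·h(square A) + 0.2·h(square B) + 0.1·h(square D) + 0.35·1 + 0.1·0
h(square D) = 0.15·h(square A) + 0.35·h(square B) + 0.25·h(square D) + 0.15·1 + 0.1·0
Solving: h(square A) = 0.5946, h(square B) = 0.7043, h(square D) = 0.6476.
Starting from square D, the probability is 0.6476.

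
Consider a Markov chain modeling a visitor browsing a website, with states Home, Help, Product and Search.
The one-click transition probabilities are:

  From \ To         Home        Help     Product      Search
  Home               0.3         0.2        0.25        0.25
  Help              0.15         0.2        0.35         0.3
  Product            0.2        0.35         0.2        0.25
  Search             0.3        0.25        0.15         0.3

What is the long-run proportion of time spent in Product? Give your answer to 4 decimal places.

0.2355

Let the stationary distribution be π with π = πP and π_1 + π_2 + π_3 + π_4 = 1.
π_1 = 0.3·π_1 + 0.15·π_2 + 0.2·π_3 + 0.3·π_4
π_2 = 0.2·π_1 + 0.2·π_2 + 0.35·π_3 + 0.25·π_4
π_3 = 0.25·π_1 + 0.35·π_2 + 0.2·π_3 + 0.15·π_4
Solving with the normalization constraint gives π = (0.2391, 0.2491, 0.2355, 0.2763).
So the stationary probability of Product is 0.2355.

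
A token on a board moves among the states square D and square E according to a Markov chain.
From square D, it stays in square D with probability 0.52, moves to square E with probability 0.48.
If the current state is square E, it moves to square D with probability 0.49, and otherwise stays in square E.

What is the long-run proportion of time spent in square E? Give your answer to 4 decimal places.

0.4948

Let the stationary distribution be π with π = πP and π_1 + π_2 = 1.
π_1 = 0.52·π_1 + 0.49·π_2
Solving with the normalization constraint gives π = (0.5052, 0.4948).
So the stationary probability of square E is 0.4948.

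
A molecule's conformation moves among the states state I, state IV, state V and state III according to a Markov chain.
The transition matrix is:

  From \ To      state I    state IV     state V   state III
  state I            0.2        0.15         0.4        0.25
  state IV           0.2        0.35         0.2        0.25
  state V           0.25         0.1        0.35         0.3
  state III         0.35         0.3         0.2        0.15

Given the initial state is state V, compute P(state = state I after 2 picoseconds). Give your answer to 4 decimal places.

0.2625

Propagate the distribution vector 2 picoseconds from state V.
After 0 picoseconds: (0.0000, 0.0000, 1.0000, 0.0000)
After 1 picosecond: (0.2500, 0.1000, 0.3500, 0.3000)
After 2 picoseconds: (0.2625, 0.1975, 0.3025, 0.2375)
P(in state I after 2 picoseconds) = 0.2625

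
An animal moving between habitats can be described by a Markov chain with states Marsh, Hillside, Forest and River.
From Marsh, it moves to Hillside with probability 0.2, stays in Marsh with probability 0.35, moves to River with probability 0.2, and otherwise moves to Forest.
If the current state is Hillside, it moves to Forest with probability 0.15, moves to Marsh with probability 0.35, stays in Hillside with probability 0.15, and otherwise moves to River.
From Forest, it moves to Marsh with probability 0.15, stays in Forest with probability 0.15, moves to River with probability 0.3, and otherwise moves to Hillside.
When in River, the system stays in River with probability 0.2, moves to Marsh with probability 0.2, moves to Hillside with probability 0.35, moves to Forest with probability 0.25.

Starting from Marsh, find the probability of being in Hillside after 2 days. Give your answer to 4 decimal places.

0.2700

Propagate the distribution vector 2 days from Marsh.
After 0 days: (1.0000, 0.0000, 0.0000, 0.0000)
After 1 day: (0.3500, 0.2000, 0.2500, 0.2000)
After 2 days: (0.2700, 0.2700, 0.2050, 0.2550)
P(in Hillside after 2 days) = 0.2700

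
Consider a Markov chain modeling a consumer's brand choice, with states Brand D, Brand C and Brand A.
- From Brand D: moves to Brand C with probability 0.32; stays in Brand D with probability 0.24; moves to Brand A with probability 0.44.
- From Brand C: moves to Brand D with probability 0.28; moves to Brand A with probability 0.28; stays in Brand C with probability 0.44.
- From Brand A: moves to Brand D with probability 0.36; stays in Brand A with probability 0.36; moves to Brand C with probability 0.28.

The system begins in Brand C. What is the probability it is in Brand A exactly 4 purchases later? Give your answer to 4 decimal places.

Propagate the distribution vector 4 purchases from Brand C.
After 0 purchases: (0.0000, 1.0000, 0.0000)
After 1 purchase: (0.2800, 0.4400, 0.2800)
After 2 purchases: (0.2912, 0.3616, 0.3472)
After 3 purchases: (0.2961, 0.3495, 0.3544)
After 4 purchases: (0.2965, 0.3478, 0.3557)
P(in Brand A after 4 purchases) = 0.3557

0.3557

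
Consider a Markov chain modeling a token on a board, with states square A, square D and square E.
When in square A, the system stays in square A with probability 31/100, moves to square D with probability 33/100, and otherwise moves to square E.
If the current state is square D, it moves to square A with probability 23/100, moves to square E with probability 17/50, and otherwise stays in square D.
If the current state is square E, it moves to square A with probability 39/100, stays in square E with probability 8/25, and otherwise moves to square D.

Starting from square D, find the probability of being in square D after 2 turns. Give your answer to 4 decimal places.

Sum over the intermediate state after 1 turn:
P = P(square D→square A)·P(square A→square D) + P(square D→square D)·P(square D→square D) + P(square D→square E)·P(square E→square D)
  = 0.23×0.33 + 0.43×0.43 + 0.34×0.29
  = 0.0759 + 0.1849 + 0.0986 = 0.3594

0.3594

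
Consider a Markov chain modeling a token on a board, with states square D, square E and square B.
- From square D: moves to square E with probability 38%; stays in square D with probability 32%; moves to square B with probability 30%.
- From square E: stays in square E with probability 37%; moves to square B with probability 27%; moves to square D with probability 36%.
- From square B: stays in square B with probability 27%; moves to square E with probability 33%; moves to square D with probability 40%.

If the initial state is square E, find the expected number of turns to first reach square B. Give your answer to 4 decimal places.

Let t(s) be the expected number of turns to first reach square B from state s, with t(square B) = 0. Conditioning on the first turn:
t(square D) = 1 + 0.32·t(square D) + 0.38·t(square E)
t(square E) = 1 + 0.36·t(square D) + 0.37·t(square E)
Solving: t(square D) = 3.4636, t(square E) = 3.5665.
Expected turns from square E to square B: 3.5665.

3.5665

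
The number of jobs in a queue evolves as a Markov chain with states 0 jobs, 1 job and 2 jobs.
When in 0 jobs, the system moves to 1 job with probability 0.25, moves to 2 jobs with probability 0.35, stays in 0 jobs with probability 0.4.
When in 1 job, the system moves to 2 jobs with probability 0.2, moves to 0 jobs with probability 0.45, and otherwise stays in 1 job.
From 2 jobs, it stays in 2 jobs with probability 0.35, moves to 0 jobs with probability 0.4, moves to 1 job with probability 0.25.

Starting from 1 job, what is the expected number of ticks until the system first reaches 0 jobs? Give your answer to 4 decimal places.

Let t(s) be the expected number of ticks to first reach 0 jobs from state s, with t(0 jobs) = 0. Conditioning on the first tick:
t(1 job) = 1 + 0.35·t(1 job) + 0.2·t(2 jobs)
t(2 jobs) = 1 + 0.25·t(1 job) + 0.35·t(2 jobs)
Solving: t(1 job) = 2.2819, t(2 jobs) = 2.4161.
Expected ticks from 1 job to 0 jobs: 2.2819.

2.2819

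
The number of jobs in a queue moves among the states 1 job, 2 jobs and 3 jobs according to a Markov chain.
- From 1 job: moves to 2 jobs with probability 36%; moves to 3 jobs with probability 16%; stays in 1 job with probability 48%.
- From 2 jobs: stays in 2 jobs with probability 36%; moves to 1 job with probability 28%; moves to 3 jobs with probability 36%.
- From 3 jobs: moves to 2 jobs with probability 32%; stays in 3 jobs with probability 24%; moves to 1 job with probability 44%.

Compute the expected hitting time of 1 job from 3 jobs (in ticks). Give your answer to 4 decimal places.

Let t(s) be the expected number of ticks to first reach 1 job from state s, with t(1 job) = 0. Conditioning on the first tick:
t(2 jobs) = 1 + 0.36·t(2 jobs) + 0.36·t(3 jobs)
t(3 jobs) = 1 + 0.32·t(2 jobs) + 0.24·t(3 jobs)
Solving: t(2 jobs) = 3.0172, t(3 jobs) = 2.5862.
Expected ticks from 3 jobs to 1 job: 2.5862.

2.5862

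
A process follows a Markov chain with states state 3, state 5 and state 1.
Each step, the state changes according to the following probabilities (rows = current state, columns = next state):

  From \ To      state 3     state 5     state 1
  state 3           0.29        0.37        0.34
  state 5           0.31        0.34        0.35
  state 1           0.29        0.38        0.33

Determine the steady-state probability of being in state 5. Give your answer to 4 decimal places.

0.3625

Let the stationary distribution be π with π = πP and π_1 + π_2 + π_3 = 1.
π_1 = 0.29·π_1 + 0.31·π_2 + 0.29·π_3
π_2 = 0.37·π_1 + 0.34·π_2 + 0.38·π_3
Solving with the normalization constraint gives π = (0.2973, 0.3625, 0.3402).
So the stationary probability of state 5 is 0.3625.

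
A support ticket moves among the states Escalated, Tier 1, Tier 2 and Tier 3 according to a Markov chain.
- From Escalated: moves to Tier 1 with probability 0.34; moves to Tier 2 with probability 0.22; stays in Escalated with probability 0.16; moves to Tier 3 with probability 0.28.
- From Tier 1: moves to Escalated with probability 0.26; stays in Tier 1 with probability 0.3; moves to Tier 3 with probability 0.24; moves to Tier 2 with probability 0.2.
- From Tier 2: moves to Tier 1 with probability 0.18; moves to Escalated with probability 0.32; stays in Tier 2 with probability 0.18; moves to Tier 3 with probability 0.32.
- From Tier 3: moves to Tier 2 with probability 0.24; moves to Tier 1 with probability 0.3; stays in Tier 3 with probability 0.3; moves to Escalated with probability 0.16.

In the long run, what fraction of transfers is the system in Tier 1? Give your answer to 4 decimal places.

0.2835

Let the stationary distribution be π with π = πP and π_1 + π_2 + π_3 + π_4 = 1.
π_1 = 0.16·π_1 + 0.26·π_2 + 0.32·π_3 + 0.16·π_4
π_2 = 0.34·π_1 + 0.3·π_2 + 0.18·π_3 + 0.3·π_4
π_3 = 0.22·π_1 + 0.2·π_2 + 0.18·π_3 + 0.24·π_4
Solving with the normalization constraint gives π = (0.2222, 0.2835, 0.2115, 0.2828).
So the stationary probability of Tier 1 is 0.2835.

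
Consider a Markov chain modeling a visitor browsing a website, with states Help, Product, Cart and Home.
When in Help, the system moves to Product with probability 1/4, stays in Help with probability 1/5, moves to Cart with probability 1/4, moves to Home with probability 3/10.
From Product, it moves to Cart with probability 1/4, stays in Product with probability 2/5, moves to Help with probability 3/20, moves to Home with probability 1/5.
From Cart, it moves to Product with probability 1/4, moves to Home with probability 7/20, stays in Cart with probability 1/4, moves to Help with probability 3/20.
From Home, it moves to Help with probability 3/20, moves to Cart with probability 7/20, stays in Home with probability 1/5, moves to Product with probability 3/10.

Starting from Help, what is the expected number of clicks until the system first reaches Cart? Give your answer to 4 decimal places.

3.6434

Let t(s) be the expected number of clicks to first reach Cart from state s, with t(Cart) = 0. Conditioning on the first click:
t(Help) = 1 + 0.2·t(Help) + 0.25·t(Product) + 0.3·t(Home)
t(Product) = 1 + 0.15·t(Help) + 0.4·t(Product) + 0.2·t(Home)
t(Home) = 1 + 0.15·t(Help) + 0.3·t(Product) + 0.2·t(Home)
Solving: t(Help) = 3.6434, t(Product) = 3.6822, t(Home) = 3.3140.
Expected clicks from Help to Cart: 3.6434.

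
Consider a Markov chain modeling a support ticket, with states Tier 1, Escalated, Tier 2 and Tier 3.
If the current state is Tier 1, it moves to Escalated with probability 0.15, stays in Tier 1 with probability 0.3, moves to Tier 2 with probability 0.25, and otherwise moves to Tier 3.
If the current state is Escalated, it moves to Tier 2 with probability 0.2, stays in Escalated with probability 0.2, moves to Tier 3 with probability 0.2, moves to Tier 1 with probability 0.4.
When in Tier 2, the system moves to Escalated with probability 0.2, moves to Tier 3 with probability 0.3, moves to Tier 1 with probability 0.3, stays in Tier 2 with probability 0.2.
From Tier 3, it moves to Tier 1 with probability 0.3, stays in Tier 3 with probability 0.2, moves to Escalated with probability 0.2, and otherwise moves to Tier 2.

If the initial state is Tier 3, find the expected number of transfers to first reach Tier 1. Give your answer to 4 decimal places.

3.1250

Let t(s) be the expected number of transfers to first reach Tier 1 from state s, with t(Tier 1) = 0. Conditioning on the first transfer:
t(Escalated) = 1 + 0.2·t(Escalated) + 0.2·t(Tier 2) + 0.2·t(Tier 3)
t(Tier 2) = 1 + 0.2·t(Escalated) + 0.2·t(Tier 2) + 0.3·t(Tier 3)
t(Tier 3) = 1 + 0.2·t(Escalated) + 0.3·t(Tier 2) + 0.2·t(Tier 3)
Solving: t(Escalated) = 2.8125, t(Tier 2) = 3.1250, t(Tier 3) = 3.1250.
Expected transfers from Tier 3 to Tier 1: 3.1250.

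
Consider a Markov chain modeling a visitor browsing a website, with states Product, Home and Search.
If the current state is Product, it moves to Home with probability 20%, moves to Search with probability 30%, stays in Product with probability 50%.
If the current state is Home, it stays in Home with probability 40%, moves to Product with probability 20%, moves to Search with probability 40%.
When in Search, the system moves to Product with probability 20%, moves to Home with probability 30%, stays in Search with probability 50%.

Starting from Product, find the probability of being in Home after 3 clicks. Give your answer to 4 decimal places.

0.2920

Propagate the distribution vector 3 clicks from Product.
After 0 clicks: (1.0000, 0.0000, 0.0000)
After 1 click: (0.5000, 0.2000, 0.3000)
After 2 clicks: (0.3500, 0.2700, 0.3800)
After 3 clicks: (0.3050, 0.2920, 0.4030)
P(in Home after 3 clicks) = 0.2920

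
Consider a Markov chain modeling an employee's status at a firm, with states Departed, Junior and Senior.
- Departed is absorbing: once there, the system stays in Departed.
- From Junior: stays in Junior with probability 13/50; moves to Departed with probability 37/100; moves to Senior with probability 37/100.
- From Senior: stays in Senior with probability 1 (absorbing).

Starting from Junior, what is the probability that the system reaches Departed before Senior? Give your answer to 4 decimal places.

0.5000

Let h(s) be the probability of absorption at Departed starting from transient state s. Then h(Departed) = 1 and h(Senior) = 0. By first-step analysis:
h(Junior) = 0.37·1 + 0.26·h(Junior) + 0.37·0
Solving: h(Junior) = 0.5000.
Starting from Junior, the probability is 0.5000.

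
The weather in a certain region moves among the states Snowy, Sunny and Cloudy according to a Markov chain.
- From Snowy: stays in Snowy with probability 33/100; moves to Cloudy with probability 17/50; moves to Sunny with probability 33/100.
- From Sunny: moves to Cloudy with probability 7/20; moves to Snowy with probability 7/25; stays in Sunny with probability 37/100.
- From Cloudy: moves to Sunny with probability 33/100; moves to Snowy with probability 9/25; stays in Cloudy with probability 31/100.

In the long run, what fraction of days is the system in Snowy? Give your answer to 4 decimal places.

Let the stationary distribution be π with π = πP and π_1 + π_2 + π_3 = 1.
π_1 = 0.33·π_1 + 0.28·π_2 + 0.36·π_3
π_2 = 0.33·π_1 + 0.37·π_2 + 0.33·π_3
Solving with the normalization constraint gives π = (0.3228, 0.3438, 0.3334).
So the stationary probability of Snowy is 0.3228.

0.3228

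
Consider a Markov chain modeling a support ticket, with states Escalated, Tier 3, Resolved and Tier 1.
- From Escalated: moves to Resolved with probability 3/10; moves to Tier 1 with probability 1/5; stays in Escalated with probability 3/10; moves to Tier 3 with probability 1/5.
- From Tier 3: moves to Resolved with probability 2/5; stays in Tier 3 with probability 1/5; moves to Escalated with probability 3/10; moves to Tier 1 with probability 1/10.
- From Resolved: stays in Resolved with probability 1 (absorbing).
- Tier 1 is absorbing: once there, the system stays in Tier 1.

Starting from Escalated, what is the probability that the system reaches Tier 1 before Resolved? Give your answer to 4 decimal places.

Let h(s) be the probability of absorption at Tier 1 starting from transient state s. Then h(Tier 1) = 1 and h(Resolved) = 0. By first-step analysis:
h(Escalated) = 0.3·h(Escalated) + 0.2·h(Tier 3) + 0.3·0 + 0.2·1
h(Tier 3) = 0.3·h(Escalated) + 0.2·h(Tier 3) + 0.4·0 + 0.1·1
Solving: h(Escalated) = 0.3600, h(Tier 3) = 0.2600.
Starting from Escalated, the probability is 0.3600.

0.3600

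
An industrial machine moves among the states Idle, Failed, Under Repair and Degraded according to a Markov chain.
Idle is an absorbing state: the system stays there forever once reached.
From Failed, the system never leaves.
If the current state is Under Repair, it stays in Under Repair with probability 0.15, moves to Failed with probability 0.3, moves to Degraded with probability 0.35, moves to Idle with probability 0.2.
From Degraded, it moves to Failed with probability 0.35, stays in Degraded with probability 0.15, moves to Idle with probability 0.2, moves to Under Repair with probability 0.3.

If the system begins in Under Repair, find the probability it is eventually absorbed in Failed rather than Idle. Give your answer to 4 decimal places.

0.6113

Let h(s) be the probability of absorption at Failed starting from transient state s. Then h(Failed) = 1 and h(Idle) = 0. By first-step analysis:
h(Under Repair) = 0.2·0 + 0.3·1 + 0.15·h(Under Repair) + 0.35·h(Degraded)
h(Degraded) = 0.2·0 + 0.35·1 + 0.3·h(Under Repair) + 0.15·h(Degraded)
Solving: h(Under Repair) = 0.6113, h(Degraded) = 0.6275.
Starting from Under Repair, the probability is 0.6113.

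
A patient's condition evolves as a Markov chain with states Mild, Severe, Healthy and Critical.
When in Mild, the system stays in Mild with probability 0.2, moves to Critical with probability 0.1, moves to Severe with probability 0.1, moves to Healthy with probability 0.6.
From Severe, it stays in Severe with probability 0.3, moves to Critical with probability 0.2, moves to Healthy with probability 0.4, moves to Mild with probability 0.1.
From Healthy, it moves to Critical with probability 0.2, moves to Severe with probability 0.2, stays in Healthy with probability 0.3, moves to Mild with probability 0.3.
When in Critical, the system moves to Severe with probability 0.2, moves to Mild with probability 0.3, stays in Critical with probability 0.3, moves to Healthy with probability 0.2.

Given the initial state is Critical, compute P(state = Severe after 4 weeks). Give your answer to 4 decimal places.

Propagate the distribution vector 4 weeks from Critical.
After 0 weeks: (0.0000, 0.0000, 0.0000, 1.0000)
After 1 week: (0.3000, 0.2000, 0.2000, 0.3000)
After 2 weeks: (0.2300, 0.1900, 0.3800, 0.2000)
After 3 weeks: (0.2390, 0.1960, 0.3680, 0.1970)
After 4 weeks: (0.2369, 0.1957, 0.3716, 0.1958)
P(in Severe after 4 weeks) = 0.1957

0.1957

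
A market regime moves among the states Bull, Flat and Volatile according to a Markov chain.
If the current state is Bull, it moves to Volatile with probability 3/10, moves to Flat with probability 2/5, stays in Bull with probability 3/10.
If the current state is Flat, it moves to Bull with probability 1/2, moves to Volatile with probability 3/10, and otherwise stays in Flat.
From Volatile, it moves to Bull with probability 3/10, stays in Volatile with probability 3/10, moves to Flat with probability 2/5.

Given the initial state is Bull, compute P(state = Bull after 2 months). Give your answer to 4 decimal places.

Sum over the intermediate state after 1 month:
P = P(Bull→Bull)·P(Bull→Bull) + P(Bull→Flat)·P(Flat→Bull) + P(Bull→Volatile)·P(Volatile→Bull)
  = 0.3×0.3 + 0.4×0.5 + 0.3×0.3
  = 0.0900 + 0.2000 + 0.0900 = 0.3800

0.3800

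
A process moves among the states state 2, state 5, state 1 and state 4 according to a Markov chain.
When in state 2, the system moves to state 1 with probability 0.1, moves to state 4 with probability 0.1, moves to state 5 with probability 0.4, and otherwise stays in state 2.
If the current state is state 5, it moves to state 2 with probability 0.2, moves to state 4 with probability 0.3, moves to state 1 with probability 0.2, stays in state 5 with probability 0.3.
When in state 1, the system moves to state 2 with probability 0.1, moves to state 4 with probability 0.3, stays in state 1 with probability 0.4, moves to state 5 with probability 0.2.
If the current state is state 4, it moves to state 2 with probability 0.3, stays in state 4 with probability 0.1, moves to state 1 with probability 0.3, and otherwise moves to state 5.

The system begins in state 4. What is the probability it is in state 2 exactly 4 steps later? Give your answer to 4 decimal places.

Propagate the distribution vector 4 steps from state 4.
After 0 steps: (0.0000, 0.0000, 0.0000, 1.0000)
After 1 step: (0.3000, 0.3000, 0.3000, 0.1000)
After 2 steps: (0.2400, 0.3000, 0.2400, 0.2200)
After 3 steps: (0.2460, 0.3000, 0.2460, 0.2080)
After 4 steps: (0.2454, 0.3000, 0.2454, 0.2092)
P(in state 2 after 4 steps) = 0.2454

0.2454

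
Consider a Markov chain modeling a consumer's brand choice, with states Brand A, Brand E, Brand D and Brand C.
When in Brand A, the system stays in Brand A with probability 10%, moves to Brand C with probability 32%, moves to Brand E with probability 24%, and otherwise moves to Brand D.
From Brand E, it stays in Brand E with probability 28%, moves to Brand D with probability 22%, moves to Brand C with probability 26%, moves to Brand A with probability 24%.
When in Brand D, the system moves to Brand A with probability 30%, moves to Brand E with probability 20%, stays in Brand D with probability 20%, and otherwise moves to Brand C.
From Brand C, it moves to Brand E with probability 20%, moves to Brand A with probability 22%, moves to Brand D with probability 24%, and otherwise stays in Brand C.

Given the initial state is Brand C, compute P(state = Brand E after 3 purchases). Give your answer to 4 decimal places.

Propagate the distribution vector 3 purchases from Brand C.
After 0 purchases: (0.0000, 0.0000, 0.0000, 1.0000)
After 1 purchase: (0.2200, 0.2000, 0.2400, 0.3400)
After 2 purchases: (0.2168, 0.2248, 0.2484, 0.3100)
After 3 purchases: (0.2184, 0.2267, 0.2472, 0.3077)
P(in Brand E after 3 purchases) = 0.2267

0.2267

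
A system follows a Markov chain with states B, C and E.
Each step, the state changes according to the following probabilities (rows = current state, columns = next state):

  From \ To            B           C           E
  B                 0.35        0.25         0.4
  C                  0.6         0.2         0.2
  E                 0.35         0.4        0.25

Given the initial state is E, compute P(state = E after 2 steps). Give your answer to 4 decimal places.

Sum over the intermediate state after 1 step:
P = P(E→B)·P(B→E) + P(E→C)·P(C→E) + P(E→E)·P(E→E)
  = 0.35×0.4 + 0.4×0.2 + 0.25×0.25
  = 0.1400 + 0.0800 + 0.0625 = 0.2825

0.2825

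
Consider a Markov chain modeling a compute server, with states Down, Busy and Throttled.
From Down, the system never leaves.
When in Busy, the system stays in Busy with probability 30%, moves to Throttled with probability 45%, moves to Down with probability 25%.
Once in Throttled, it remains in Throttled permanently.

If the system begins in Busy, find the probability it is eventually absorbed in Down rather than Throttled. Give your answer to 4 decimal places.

Let h(s) be the probability of absorption at Down starting from transient state s. Then h(Down) = 1 and h(Throttled) = 0. By first-step analysis:
h(Busy) = 0.25·1 + 0.3·h(Busy) + 0.45·0
Solving: h(Busy) = 0.3571.
Starting from Busy, the probability is 0.3571.

0.3571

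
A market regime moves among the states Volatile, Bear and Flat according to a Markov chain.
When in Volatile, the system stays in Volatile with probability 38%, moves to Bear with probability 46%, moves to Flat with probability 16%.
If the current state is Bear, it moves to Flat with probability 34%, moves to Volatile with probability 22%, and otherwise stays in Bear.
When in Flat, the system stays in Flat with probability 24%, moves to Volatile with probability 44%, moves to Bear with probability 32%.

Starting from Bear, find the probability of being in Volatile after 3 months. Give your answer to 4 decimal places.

0.3314

Propagate the distribution vector 3 months from Bear.
After 0 months: (0.0000, 1.0000, 0.0000)
After 1 month: (0.2200, 0.4400, 0.3400)
After 2 months: (0.3300, 0.4036, 0.2664)
After 3 months: (0.3314, 0.4146, 0.2540)
P(in Volatile after 3 months) = 0.3314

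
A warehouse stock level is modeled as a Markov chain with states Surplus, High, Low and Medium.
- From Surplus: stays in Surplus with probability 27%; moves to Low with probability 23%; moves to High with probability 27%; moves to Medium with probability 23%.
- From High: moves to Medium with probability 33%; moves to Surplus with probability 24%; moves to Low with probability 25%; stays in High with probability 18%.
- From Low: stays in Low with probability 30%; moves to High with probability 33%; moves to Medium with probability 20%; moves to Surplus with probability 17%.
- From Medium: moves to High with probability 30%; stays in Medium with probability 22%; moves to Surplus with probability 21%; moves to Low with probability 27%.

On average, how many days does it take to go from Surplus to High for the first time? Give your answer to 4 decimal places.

3.4245

Let t(s) be the expected number of days to first reach High from state s, with t(High) = 0. Conditioning on the first day:
t(Surplus) = 1 + 0.27·t(Surplus) + 0.23·t(Low) + 0.23·t(Medium)
t(Low) = 1 + 0.17·t(Surplus) + 0.3·t(Low) + 0.2·t(Medium)
t(Medium) = 1 + 0.21·t(Surplus) + 0.27·t(Low) + 0.22·t(Medium)
Solving: t(Surplus) = 3.4245, t(Low) = 3.2072, t(Medium) = 3.3142.
Expected days from Surplus to High: 3.4245.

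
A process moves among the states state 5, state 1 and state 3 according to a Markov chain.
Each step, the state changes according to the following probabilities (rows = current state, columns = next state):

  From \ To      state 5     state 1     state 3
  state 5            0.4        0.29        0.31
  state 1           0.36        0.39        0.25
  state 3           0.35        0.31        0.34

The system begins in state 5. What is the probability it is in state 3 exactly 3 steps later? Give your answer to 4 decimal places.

Propagate the distribution vector 3 steps from state 5.
After 0 steps: (1.0000, 0.0000, 0.0000)
After 1 step: (0.4000, 0.2900, 0.3100)
After 2 steps: (0.3729, 0.3252, 0.3019)
After 3 steps: (0.3719, 0.3286, 0.2995)
P(in state 3 after 3 steps) = 0.2995

0.2995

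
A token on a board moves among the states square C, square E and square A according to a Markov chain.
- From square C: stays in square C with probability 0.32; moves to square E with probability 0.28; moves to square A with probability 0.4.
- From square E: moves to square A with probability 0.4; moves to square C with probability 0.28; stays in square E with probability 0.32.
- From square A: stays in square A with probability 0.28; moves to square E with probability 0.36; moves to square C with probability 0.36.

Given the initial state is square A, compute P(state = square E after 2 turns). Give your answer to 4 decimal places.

Sum over the intermediate state after 1 turn:
P = P(square A→square C)·P(square C→square E) + P(square A→square E)·P(square E→square E) + P(square A→square A)·P(square A→square E)
  = 0.36×0.28 + 0.36×0.32 + 0.28×0.36
  = 0.1008 + 0.1152 + 0.1008 = 0.3168

0.3168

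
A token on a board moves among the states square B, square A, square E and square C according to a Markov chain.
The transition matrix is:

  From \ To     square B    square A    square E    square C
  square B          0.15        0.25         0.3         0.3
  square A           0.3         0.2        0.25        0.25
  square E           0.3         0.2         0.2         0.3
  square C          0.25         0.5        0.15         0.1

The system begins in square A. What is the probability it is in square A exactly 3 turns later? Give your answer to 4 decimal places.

0.2841

Propagate the distribution vector 3 turns from square A.
After 0 turns: (0.0000, 1.0000, 0.0000, 0.0000)
After 1 turn: (0.3000, 0.2000, 0.2500, 0.2500)
After 2 turns: (0.2425, 0.2900, 0.2275, 0.2400)
After 3 turns: (0.2516, 0.2841, 0.2268, 0.2375)
P(in square A after 3 turns) = 0.2841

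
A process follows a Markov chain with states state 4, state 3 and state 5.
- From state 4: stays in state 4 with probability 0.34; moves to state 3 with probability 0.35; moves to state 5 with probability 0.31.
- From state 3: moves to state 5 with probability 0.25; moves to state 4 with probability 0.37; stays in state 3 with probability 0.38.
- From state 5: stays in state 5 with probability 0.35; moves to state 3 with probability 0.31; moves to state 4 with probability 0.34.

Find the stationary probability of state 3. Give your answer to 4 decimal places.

0.3484

Let the stationary distribution be π with π = πP and π_1 + π_2 + π_3 = 1.
π_1 = 0.34·π_1 + 0.37·π_2 + 0.34·π_3
π_2 = 0.35·π_1 + 0.38·π_2 + 0.31·π_3
Solving with the normalization constraint gives π = (0.3505, 0.3484, 0.3011).
So the stationary probability of state 3 is 0.3484.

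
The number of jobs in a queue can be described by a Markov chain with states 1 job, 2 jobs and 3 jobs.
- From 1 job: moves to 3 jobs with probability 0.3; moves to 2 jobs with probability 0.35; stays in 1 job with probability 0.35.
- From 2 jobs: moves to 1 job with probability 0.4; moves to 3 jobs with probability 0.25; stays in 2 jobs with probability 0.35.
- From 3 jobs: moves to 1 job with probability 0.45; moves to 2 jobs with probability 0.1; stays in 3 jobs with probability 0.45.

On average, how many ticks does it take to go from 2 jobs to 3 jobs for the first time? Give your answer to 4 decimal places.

3.7168

Let t(s) be the expected number of ticks to first reach 3 jobs from state s, with t(3 jobs) = 0. Conditioning on the first tick:
t(1 job) = 1 + 0.35·t(1 job) + 0.35·t(2 jobs)
t(2 jobs) = 1 + 0.4·t(1 job) + 0.35·t(2 jobs)
Solving: t(1 job) = 3.5398, t(2 jobs) = 3.7168.
Expected ticks from 2 jobs to 3 jobs: 3.7168.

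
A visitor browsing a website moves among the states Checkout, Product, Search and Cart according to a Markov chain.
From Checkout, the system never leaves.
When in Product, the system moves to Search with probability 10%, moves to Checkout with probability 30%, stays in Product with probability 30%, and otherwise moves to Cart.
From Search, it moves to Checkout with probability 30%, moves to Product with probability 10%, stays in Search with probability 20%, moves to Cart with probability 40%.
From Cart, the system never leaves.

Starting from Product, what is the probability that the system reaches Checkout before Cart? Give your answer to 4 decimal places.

Let h(s) be the probability of absorption at Checkout starting from transient state s. Then h(Checkout) = 1 and h(Cart) = 0. By first-step analysis:
h(Product) = 0.3·1 + 0.3·h(Product) + 0.1·h(Search) + 0.3·0
h(Search) = 0.3·1 + 0.1·h(Product) + 0.2·h(Search) + 0.4·0
Solving: h(Product) = 0.4909, h(Search) = 0.4364.
Starting from Product, the probability is 0.4909.

0.4909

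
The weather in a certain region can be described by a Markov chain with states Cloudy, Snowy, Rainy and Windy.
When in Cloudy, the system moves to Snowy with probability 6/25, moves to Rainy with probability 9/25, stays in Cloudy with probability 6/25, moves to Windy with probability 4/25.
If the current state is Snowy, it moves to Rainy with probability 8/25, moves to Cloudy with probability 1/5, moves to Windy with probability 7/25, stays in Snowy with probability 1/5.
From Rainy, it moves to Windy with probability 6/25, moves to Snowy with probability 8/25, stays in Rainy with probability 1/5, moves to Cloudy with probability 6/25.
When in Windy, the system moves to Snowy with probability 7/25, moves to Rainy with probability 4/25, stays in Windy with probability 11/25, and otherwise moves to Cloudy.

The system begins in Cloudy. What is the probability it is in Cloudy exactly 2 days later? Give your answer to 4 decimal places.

0.2112

Propagate the distribution vector 2 days from Cloudy.
After 0 days: (1.0000, 0.0000, 0.0000, 0.0000)
After 1 day: (0.2400, 0.2400, 0.3600, 0.1600)
After 2 days: (0.2112, 0.2656, 0.2608, 0.2624)
P(in Cloudy after 2 days) = 0.2112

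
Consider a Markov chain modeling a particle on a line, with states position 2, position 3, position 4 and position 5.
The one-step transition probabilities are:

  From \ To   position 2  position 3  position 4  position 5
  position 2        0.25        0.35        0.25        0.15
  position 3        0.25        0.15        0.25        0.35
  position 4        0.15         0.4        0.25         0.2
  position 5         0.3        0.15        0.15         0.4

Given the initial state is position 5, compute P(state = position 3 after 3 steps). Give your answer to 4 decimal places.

Propagate the distribution vector 3 steps from position 5.
After 0 steps: (0.0000, 0.0000, 0.0000, 1.0000)
After 1 step: (0.3000, 0.1500, 0.1500, 0.4000)
After 2 steps: (0.2550, 0.2475, 0.2100, 0.2875)
After 3 steps: (0.2434, 0.2535, 0.2213, 0.2819)
P(in position 3 after 3 steps) = 0.2535

0.2535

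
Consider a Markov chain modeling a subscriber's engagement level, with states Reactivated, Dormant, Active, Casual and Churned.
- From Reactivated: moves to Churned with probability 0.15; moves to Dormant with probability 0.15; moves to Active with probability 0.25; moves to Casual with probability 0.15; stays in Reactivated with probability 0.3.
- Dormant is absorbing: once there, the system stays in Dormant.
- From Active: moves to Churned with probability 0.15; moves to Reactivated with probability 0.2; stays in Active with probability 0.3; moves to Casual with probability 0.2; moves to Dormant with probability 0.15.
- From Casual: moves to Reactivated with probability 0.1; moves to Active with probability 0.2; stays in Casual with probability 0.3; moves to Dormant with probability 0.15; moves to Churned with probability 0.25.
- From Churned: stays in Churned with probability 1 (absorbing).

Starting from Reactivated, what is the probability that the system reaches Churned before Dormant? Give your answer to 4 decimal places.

0.5300

Let h(s) be the probability of absorption at Churned starting from transient state s. Then h(Churned) = 1 and h(Dormant) = 0. By first-step analysis:
h(Reactivated) = 0.3·h(Reactivated) + 0.15·0 + 0.25·h(Active) + 0.15·h(Casual) + 0.15·1
h(Active) = 0.2·h(Reactivated) + 0.15·0 + 0.3·h(Active) + 0.2·h(Casual) + 0.15·1
h(Casual) = 0.1·h(Reactivated) + 0.15·0 + 0.2·h(Active) + 0.3·h(Casual) + 0.25·1
Solving: h(Reactivated) = 0.5300, h(Active) = 0.5329, h(Casual) = 0.5851.
Starting from Reactivated, the probability is 0.5300.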